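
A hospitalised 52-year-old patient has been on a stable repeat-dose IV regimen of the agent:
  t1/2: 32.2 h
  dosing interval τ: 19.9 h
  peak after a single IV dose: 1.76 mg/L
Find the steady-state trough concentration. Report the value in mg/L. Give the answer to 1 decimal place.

3.3 mg/L

k = ln2 / t½ = 0.693147 / 32.2 = 0.02153 h⁻¹
e^(−kτ) = e^(−0.02153 × 19.9) = 0.6515
Accumulation ratio R = 1 / (1 − e^(−kτ)) = 1 / (1 − 0.6515) = 2.869
Steady-state trough = C₀ × R × e^(−kτ) = 1.76 × 2.869 × 0.6515 = 3.290 mg/L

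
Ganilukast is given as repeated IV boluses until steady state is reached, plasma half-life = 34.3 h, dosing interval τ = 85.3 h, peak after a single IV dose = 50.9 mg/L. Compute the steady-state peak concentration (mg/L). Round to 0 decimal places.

k = ln2 / t½ = 0.693147 / 34.3 = 0.02021 h⁻¹
e^(−kτ) = e^(−0.02021 × 85.3) = 0.1784
Accumulation ratio R = 1 / (1 − e^(−kτ)) = 1 / (1 − 0.1784) = 1.217
Steady-state peak = C₀ × R = 50.9 × 1.217 = 61.95 mg/L

62 mg/L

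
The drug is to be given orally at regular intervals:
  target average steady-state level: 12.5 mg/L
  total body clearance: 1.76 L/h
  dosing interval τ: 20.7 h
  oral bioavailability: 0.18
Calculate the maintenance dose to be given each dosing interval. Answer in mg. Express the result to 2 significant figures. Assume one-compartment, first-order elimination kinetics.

2500 mg

At steady state, F × (Dose/τ) = Css × CL.
Dose = Css × CL × τ / F = 12.5 × 1.760 × 20.7 / 0.18 = 2530 mg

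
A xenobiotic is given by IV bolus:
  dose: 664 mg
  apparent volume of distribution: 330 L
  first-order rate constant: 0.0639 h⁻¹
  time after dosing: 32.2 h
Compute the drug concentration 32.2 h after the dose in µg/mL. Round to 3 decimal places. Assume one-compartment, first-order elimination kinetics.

0.257 µg/mL

C₀ = Dose / Vd = 664.0 / 330 = 2.012 mg/L
C = C₀ · e^(−k·t) = 2.012 × e^(−0.06390 × 32.2)
  = 2.012 × 0.1278 = 0.2571 mg/L
(0.2571 mg/L = 0.2571 µg/mL)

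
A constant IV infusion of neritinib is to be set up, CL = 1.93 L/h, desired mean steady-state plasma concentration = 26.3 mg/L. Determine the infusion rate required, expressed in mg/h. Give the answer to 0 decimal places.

At steady state, infusion rate R₀ = Css × CL = 26.3 × 1.930 = 50.76 mg/h

51 mg/h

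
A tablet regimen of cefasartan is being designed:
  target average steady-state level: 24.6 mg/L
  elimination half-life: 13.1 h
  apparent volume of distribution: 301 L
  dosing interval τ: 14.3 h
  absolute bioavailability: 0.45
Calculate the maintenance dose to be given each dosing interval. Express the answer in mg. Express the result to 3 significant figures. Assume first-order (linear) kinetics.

k = ln2 / t½ = 0.693147 / 13.1 = 0.05291 h⁻¹
CL = k × Vd = 0.05291 × 301 = 15.93 L/h
At steady state, F × (Dose/τ) = Css × CL.
Dose = Css × CL × τ / F = 24.6 × 15.93 × 14.3 / 0.45 = 12450 mg

12500 mg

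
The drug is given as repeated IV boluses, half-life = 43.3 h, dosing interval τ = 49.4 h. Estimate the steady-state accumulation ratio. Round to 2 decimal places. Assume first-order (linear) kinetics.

k = ln2 / t½ = 0.693147 / 43.3 = 0.01601 h⁻¹
e^(−kτ) = e^(−0.01601 × 49.4) = 0.4534
Accumulation ratio R = 1 / (1 − e^(−kτ)) = 1 / (1 − 0.4534) = 1.829

1.83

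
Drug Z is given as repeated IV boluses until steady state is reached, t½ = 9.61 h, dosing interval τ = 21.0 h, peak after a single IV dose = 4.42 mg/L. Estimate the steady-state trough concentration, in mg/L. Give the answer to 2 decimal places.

k = ln2 / t½ = 0.693147 / 9.61 = 0.07213 h⁻¹
e^(−kτ) = e^(−0.07213 × 21.0) = 0.2199
Accumulation ratio R = 1 / (1 − e^(−kτ)) = 1 / (1 − 0.2199) = 1.282
Steady-state trough = C₀ × R × e^(−kτ) = 4.42 × 1.282 × 0.2199 = 1.246 mg/L

1.25 mg/L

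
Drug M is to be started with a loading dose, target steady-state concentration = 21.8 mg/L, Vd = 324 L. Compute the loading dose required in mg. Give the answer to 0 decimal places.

7063 mg

LD = Css × Vd = 21.8 × 324 = 7063 mg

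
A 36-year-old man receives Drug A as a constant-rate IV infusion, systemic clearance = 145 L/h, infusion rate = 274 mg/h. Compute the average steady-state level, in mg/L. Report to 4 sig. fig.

1.890 mg/L

At steady state Css = R₀ / CL = 274 / 145.0 = 1.890 mg/L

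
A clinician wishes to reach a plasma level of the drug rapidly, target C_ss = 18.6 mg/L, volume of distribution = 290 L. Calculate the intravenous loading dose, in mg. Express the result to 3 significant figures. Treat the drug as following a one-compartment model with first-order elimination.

5390 mg

LD = Css × Vd = 18.6 × 290 = 5394 mg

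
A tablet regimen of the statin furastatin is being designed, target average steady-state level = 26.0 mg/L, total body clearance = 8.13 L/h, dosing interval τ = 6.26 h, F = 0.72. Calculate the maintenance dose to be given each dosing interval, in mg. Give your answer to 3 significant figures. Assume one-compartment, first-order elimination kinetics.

At steady state, F × (Dose/τ) = Css × CL.
Dose = Css × CL × τ / F = 26.0 × 8.130 × 6.26 / 0.72 = 1838 mg

1840 mg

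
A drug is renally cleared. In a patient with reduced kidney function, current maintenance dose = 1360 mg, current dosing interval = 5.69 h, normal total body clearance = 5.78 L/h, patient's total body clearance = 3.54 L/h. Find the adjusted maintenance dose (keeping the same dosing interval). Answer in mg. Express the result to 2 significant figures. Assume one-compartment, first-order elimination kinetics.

To keep the same average steady-state level, dosing rate must scale with clearance.
CL ratio = 3.54 / 5.78 = 0.6125
New dose (same interval) = 1360 × 0.6125 = 833.0 mg

830 mg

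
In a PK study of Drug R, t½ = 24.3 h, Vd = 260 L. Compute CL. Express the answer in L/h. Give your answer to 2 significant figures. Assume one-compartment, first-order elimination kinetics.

7.4 L/h

k = ln2 / t½ = 0.693147 / 24.3 = 0.02852 h⁻¹
CL = k × Vd = 0.02852 × 260 = 7.415 L/h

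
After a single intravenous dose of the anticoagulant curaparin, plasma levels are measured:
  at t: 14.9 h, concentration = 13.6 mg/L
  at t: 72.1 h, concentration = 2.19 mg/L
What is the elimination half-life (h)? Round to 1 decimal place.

k = ln(C₁/C₂) / (t₂ − t₁) = ln(13.6/2.19) / (72.1 − 14.9)
  = 1.826 / 57.20 = 0.03192 h⁻¹
t½ = ln2 / k = 0.693147 / 0.03192 = 21.72 h

21.7 h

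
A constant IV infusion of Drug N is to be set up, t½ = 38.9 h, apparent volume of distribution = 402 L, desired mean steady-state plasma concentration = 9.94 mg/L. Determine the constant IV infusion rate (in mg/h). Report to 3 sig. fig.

k = ln2 / t½ = 0.693147 / 38.9 = 0.01782 h⁻¹
CL = k × Vd = 0.01782 × 402 = 7.164 L/h
At steady state, infusion rate R₀ = Css × CL = 9.94 × 7.164 = 71.21 mg/h

71.2 mg/h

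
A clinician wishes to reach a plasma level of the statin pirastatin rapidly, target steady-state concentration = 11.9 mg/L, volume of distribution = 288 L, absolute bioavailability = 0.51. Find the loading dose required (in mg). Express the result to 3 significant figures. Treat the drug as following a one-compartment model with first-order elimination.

LD = Css × Vd / F = 11.9 × 288 / 0.51 = 6720 mg

6720 mg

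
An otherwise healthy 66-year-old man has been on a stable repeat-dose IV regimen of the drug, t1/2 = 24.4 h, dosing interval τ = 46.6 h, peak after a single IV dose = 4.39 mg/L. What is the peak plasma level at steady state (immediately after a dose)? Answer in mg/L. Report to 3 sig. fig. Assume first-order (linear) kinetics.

k = ln2 / t½ = 0.693147 / 24.4 = 0.02841 h⁻¹
e^(−kτ) = e^(−0.02841 × 46.6) = 0.2661
Accumulation ratio R = 1 / (1 − e^(−kτ)) = 1 / (1 − 0.2661) = 1.363
Steady-state peak = C₀ × R = 4.39 × 1.363 = 5.984 mg/L

5.98 mg/L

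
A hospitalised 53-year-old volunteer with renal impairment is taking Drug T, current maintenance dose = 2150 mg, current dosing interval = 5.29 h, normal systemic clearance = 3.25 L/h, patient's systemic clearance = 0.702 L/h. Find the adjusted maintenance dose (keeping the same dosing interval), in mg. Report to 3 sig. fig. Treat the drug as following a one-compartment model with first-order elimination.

464 mg

To keep the same average steady-state level, dosing rate must scale with clearance.
CL ratio = 0.702 / 3.25 = 0.2160
New dose (same interval) = 2150 × 0.2160 = 464.4 mg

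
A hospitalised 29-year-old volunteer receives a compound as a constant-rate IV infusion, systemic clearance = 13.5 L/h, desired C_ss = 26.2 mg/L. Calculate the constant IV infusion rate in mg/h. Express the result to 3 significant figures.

354 mg/h

At steady state, infusion rate R₀ = Css × CL = 26.2 × 13.50 = 353.7 mg/h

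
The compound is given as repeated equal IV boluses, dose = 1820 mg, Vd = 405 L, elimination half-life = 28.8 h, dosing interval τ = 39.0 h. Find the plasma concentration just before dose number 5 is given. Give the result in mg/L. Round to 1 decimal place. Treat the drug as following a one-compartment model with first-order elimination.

C₀ per dose = Dose / Vd = 1820 / 405 = 4.494 mg/L
k = ln2 / t½ = 0.693147 / 28.8 = 0.02407 h⁻¹
Fraction remaining after one interval: r = e^(−kτ) = e^(−0.02407 × 39.0) = 0.3911
Before dose 5, 4 doses have been given (aged 1τ, 2τ, 3τ, 4τ).
C_trough = C₀ × (r + r² + … + r^4) = C₀ × r(1−r^4)/(1−r)
        = 4.494 × 0.3911 × (1 − 0.02340) / (1 − 0.3911) = 2.819 mg/L

2.8 mg/L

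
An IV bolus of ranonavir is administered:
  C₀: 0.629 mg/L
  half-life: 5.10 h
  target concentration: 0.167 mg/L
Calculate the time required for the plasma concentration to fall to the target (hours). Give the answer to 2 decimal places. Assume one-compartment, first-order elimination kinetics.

k = ln2 / t½ = 0.693147 / 5.10 = 0.1359 h⁻¹
t = ln(C₀ / C) / k = ln(0.6290 / 0.167) / 0.1359
  = ln(3.766) / 0.1359 = 1.326 / 0.1359 = 9.757 h

9.76 h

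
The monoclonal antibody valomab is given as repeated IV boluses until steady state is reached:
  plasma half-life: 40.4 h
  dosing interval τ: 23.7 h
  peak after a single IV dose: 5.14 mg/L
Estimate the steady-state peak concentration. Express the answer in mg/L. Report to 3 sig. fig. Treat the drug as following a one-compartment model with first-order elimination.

k = ln2 / t½ = 0.693147 / 40.4 = 0.01716 h⁻¹
e^(−kτ) = e^(−0.01716 × 23.7) = 0.6658
Accumulation ratio R = 1 / (1 − e^(−kτ)) = 1 / (1 − 0.6658) = 2.992
Steady-state peak = C₀ × R = 5.14 × 2.992 = 15.38 mg/L

15.4 mg/L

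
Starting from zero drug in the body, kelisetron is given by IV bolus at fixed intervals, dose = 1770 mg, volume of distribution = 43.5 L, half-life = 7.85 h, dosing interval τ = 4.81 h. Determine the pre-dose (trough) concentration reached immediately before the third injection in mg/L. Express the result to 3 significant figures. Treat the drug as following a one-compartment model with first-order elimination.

C₀ per dose = Dose / Vd = 1770 / 43.5 = 40.69 mg/L
k = ln2 / t½ = 0.693147 / 7.85 = 0.08830 h⁻¹
Fraction remaining after one interval: r = e^(−kτ) = e^(−0.08830 × 4.81) = 0.6540
Before dose 3, 2 doses have been given (aged 1τ, 2τ).
C_trough = C₀ × (r + r²) = 40.69 × (0.6540 + 0.4277) = 44.01 mg/L

44.0 mg/L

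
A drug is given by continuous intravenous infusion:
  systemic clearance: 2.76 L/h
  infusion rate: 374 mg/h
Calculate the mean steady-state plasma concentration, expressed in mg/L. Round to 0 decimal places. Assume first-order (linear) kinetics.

At steady state Css = R₀ / CL = 374 / 2.760 = 135.5 mg/L

136 mg/L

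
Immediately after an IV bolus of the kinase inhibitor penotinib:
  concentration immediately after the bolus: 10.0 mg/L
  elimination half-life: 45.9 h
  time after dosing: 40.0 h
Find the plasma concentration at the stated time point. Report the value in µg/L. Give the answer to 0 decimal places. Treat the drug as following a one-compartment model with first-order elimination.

5466 µg/L

k = ln2 / t½ = 0.693147 / 45.9 = 0.01510 h⁻¹
C = C₀ · e^(−k·t) = 10.00 × e^(−0.01510 × 40.0)
  = 10.00 × 0.5466 = 5.466 mg/L
Convert: 5.466 mg/L × 1000 = 5466 µg/L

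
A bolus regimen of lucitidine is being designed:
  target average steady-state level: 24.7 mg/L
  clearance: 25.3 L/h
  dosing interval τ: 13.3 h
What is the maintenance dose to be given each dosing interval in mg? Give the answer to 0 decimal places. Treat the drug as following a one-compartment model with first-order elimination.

At steady state, Dose/τ = Css × CL.
Dose = Css × CL × τ = 24.7 × 25.30 × 13.3 = 8311 mg

8311 mg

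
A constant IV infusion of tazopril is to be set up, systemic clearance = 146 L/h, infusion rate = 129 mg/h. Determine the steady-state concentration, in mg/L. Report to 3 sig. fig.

0.884 mg/L

At steady state Css = R₀ / CL = 129 / 146.0 = 0.8836 mg/L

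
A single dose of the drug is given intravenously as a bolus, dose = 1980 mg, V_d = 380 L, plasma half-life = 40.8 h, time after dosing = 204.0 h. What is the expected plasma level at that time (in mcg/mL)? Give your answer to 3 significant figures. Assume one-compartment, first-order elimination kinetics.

C₀ = Dose / Vd = 1980 / 380 = 5.211 mg/L
k = ln2 / t½ = 0.693147 / 40.8 = 0.01699 h⁻¹
t / t½ = 204.0 / 40.8 = 5 half-lives
C = C₀ × (1/2)^5 = 5.211 × 0.03125 = 0.1628 mg/L
(0.1628 mg/L = 0.1628 mcg/mL)

0.163 mcg/mL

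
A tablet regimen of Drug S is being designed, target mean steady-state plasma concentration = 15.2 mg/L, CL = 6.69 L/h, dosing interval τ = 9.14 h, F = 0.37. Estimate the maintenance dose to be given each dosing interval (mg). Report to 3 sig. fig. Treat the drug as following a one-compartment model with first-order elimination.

2510 mg

At steady state, F × (Dose/τ) = Css × CL.
Dose = Css × CL × τ / F = 15.2 × 6.690 × 9.14 / 0.37 = 2512 mg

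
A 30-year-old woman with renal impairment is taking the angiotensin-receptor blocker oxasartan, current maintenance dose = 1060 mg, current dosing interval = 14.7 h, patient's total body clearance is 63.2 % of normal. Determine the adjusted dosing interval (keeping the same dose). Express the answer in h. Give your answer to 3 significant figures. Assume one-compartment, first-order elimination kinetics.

To keep the same average steady-state level, dosing rate must scale with clearance.
CL ratio = 63.2 / 100 = 0.6320
New interval (same dose) = 14.7 / 0.6320 = 23.26 h

23.3 h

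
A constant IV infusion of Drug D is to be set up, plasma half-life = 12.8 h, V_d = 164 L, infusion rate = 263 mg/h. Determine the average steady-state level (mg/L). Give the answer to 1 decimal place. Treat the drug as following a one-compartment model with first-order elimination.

k = ln2 / t½ = 0.693147 / 12.8 = 0.05415 h⁻¹
CL = k × Vd = 0.05415 × 164 = 8.881 L/h
At steady state Css = R₀ / CL = 263 / 8.881 = 29.61 mg/L

29.6 mg/L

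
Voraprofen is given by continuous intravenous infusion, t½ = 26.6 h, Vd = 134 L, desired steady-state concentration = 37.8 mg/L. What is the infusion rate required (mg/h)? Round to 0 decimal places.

k = ln2 / t½ = 0.693147 / 26.6 = 0.02606 h⁻¹
CL = k × Vd = 0.02606 × 134 = 3.492 L/h
At steady state, infusion rate R₀ = Css × CL = 37.8 × 3.492 = 132.0 mg/h

132 mg/h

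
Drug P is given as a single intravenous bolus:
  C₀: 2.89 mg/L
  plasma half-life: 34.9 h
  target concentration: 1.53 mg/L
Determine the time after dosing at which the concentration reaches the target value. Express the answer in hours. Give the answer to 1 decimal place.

k = ln2 / t½ = 0.693147 / 34.9 = 0.01986 h⁻¹
t = ln(C₀ / C) / k = ln(2.890 / 1.53) / 0.01986
  = ln(1.889) / 0.01986 = 0.6360 / 0.01986 = 32.02 h

32.0 h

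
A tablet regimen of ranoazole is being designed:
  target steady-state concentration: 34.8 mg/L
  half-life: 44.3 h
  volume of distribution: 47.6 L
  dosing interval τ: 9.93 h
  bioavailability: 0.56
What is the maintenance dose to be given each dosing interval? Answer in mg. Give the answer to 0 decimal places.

460 mg

k = ln2 / t½ = 0.693147 / 44.3 = 0.01565 h⁻¹
CL = k × Vd = 0.01565 × 47.6 = 0.7449 L/h
At steady state, F × (Dose/τ) = Css × CL.
Dose = Css × CL × τ / F = 34.8 × 0.7449 × 9.93 / 0.56 = 459.7 mg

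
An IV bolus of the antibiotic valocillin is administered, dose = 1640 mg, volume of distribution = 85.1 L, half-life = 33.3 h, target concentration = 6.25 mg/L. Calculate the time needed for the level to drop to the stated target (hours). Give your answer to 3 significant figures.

C₀ = Dose / Vd = 1640 / 85.1 = 19.27 mg/L
k = ln2 / t½ = 0.693147 / 33.3 = 0.02082 h⁻¹
t = ln(C₀ / C) / k = ln(19.27 / 6.25) / 0.02082
  = ln(3.083) / 0.02082 = 1.126 / 0.02082 = 54.08 h

54.1 h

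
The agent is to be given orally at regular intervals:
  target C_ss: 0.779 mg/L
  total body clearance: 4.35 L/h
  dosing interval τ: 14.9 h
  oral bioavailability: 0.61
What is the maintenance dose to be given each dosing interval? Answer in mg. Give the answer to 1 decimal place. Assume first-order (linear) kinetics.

82.8 mg

At steady state, F × (Dose/τ) = Css × CL.
Dose = Css × CL × τ / F = 0.779 × 4.350 × 14.9 / 0.61 = 82.77 mg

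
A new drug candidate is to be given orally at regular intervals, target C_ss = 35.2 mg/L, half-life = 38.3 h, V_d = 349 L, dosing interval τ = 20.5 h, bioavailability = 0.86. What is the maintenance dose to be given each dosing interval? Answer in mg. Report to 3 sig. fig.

k = ln2 / t½ = 0.693147 / 38.3 = 0.01810 h⁻¹
CL = k × Vd = 0.01810 × 349 = 6.317 L/h
At steady state, F × (Dose/τ) = Css × CL.
Dose = Css × CL × τ / F = 35.2 × 6.317 × 20.5 / 0.86 = 5300 mg

5300 mg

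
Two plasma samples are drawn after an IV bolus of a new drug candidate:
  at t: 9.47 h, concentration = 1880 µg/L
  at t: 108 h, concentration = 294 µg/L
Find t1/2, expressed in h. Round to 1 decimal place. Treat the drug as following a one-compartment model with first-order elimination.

36.8 h

k = ln(C₁/C₂) / (t₂ − t₁) = ln(1880/294) / (108 − 9.47)
  = 1.855 / 98.53 = 0.01883 h⁻¹
t½ = ln2 / k = 0.693147 / 0.01883 = 36.81 h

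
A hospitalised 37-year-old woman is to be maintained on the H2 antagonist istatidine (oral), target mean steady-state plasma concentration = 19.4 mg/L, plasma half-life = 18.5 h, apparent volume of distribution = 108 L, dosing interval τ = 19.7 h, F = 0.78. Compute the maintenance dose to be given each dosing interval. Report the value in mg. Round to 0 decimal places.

k = ln2 / t½ = 0.693147 / 18.5 = 0.03747 h⁻¹
CL = k × Vd = 0.03747 × 108 = 4.047 L/h
At steady state, F × (Dose/τ) = Css × CL.
Dose = Css × CL × τ / F = 19.4 × 4.047 × 19.7 / 0.78 = 1983 mg

1983 mg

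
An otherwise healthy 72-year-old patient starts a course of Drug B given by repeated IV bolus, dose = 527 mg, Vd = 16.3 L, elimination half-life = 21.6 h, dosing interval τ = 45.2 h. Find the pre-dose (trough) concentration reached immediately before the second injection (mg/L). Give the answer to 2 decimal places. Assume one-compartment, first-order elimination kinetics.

C₀ per dose = Dose / Vd = 527 / 16.3 = 32.33 mg/L
k = ln2 / t½ = 0.693147 / 21.6 = 0.03209 h⁻¹
Fraction remaining after one interval: r = e^(−kτ) = e^(−0.03209 × 45.2) = 0.2345
Before dose 2, 1 dose has been given (aged 1τ).
C_trough = C₀ × r = 32.33 × 0.2345 = 7.581 mg/L

7.58 mg/L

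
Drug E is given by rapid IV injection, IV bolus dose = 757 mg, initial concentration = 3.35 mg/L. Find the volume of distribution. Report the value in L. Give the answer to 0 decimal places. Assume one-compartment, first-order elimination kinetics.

226 L

Vd = Dose / C₀ = 757.0 / 3.35 = 226.0 L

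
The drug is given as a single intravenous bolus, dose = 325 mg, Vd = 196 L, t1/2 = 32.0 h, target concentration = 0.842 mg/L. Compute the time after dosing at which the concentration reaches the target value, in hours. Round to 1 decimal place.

31.3 h

C₀ = Dose / Vd = 325.0 / 196 = 1.658 mg/L
k = ln2 / t½ = 0.693147 / 32.0 = 0.02166 h⁻¹
t = ln(C₀ / C) / k = ln(1.658 / 0.842) / 0.02166
  = ln(1.969) / 0.02166 = 0.6775 / 0.02166 = 31.28 h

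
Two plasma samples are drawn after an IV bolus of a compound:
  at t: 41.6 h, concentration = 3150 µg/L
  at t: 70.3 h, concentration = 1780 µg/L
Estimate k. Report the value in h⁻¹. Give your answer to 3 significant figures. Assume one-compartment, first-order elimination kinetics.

k = ln(C₁/C₂) / (t₂ − t₁) = ln(3150/1780) / (70.3 − 41.6)
  = 0.5708 / 28.70 = 0.01989 h⁻¹

0.0199 h⁻¹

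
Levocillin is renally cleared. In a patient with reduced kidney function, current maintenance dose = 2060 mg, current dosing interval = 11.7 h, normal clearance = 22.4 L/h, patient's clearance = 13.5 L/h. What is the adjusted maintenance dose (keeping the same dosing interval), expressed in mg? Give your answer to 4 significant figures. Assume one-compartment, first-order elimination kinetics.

To keep the same average steady-state level, dosing rate must scale with clearance.
CL ratio = 13.5 / 22.4 = 0.6027
New dose (same interval) = 2060 × 0.6027 = 1242 mg

1242 mg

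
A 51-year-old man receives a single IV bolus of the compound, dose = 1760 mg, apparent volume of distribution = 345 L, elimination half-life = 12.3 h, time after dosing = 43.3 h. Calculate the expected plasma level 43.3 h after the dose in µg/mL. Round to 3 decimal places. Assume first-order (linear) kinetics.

0.445 µg/mL

C₀ = Dose / Vd = 1760 / 345 = 5.101 mg/L
k = ln2 / t½ = 0.693147 / 12.3 = 0.05635 h⁻¹
C = C₀ · e^(−k·t) = 5.101 × e^(−0.05635 × 43.3)
  = 5.101 × 0.08716 = 0.4446 mg/L
(0.4446 mg/L = 0.4446 µg/mL)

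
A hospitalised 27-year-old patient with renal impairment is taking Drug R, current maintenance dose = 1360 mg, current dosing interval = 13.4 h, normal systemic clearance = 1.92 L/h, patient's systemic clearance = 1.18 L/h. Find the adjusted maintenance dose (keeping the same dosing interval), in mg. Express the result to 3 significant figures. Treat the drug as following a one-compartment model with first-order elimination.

To keep the same average steady-state level, dosing rate must scale with clearance.
CL ratio = 1.18 / 1.92 = 0.6146
New dose (same interval) = 1360 × 0.6146 = 835.9 mg

836 mg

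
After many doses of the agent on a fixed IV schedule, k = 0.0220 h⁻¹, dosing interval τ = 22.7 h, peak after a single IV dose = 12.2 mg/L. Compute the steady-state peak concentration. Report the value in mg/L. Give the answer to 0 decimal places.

e^(−kτ) = e^(−0.02200 × 22.7) = 0.6069
Accumulation ratio R = 1 / (1 − e^(−kτ)) = 1 / (1 − 0.6069) = 2.544
Steady-state peak = C₀ × R = 12.2 × 2.544 = 31.04 mg/L

31 mg/L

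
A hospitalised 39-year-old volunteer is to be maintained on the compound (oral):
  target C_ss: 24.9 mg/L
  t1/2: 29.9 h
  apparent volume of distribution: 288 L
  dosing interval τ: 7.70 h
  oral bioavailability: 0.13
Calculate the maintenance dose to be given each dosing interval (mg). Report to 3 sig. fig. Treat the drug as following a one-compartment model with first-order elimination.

k = ln2 / t½ = 0.693147 / 29.9 = 0.02318 h⁻¹
CL = k × Vd = 0.02318 × 288 = 6.676 L/h
At steady state, F × (Dose/τ) = Css × CL.
Dose = Css × CL × τ / F = 24.9 × 6.676 × 7.70 / 0.13 = 9846 mg

9850 mg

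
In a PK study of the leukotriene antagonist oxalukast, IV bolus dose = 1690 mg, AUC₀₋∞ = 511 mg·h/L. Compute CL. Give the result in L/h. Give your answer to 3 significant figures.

3.31 L/h

CL = Dose / AUC = 1690 / 511 = 3.307 L/h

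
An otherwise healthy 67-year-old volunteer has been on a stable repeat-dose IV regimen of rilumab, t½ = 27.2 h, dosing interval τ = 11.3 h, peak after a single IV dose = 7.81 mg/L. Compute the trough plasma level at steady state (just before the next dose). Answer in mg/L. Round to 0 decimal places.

k = ln2 / t½ = 0.693147 / 27.2 = 0.02548 h⁻¹
e^(−kτ) = e^(−0.02548 × 11.3) = 0.7498
Accumulation ratio R = 1 / (1 − e^(−kτ)) = 1 / (1 − 0.7498) = 3.997
Steady-state trough = C₀ × R × e^(−kτ) = 7.81 × 3.997 × 0.7498 = 23.41 mg/L

23 mg/L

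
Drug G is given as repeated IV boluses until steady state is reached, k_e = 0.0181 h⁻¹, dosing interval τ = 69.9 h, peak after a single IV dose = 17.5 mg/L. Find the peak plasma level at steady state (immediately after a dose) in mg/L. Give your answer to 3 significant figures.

24.4 mg/L

e^(−kτ) = e^(−0.01810 × 69.9) = 0.2822
Accumulation ratio R = 1 / (1 − e^(−kτ)) = 1 / (1 − 0.2822) = 1.393
Steady-state peak = C₀ × R = 17.5 × 1.393 = 24.38 mg/L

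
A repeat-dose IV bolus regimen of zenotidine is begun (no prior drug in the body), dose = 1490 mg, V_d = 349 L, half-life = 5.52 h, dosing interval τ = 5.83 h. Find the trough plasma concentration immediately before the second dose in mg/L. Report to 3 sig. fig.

2.05 mg/L

C₀ per dose = Dose / Vd = 1490 / 349 = 4.269 mg/L
k = ln2 / t½ = 0.693147 / 5.52 = 0.1256 h⁻¹
Fraction remaining after one interval: r = e^(−kτ) = e^(−0.1256 × 5.83) = 0.4808
Before dose 2, 1 dose has been given (aged 1τ).
C_trough = C₀ × r = 4.269 × 0.4808 = 2.053 mg/L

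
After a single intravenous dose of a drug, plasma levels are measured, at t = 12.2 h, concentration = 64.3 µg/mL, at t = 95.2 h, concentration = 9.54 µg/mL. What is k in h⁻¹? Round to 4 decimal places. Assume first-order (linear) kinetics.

0.0230 h⁻¹

k = ln(C₁/C₂) / (t₂ − t₁) = ln(64.3/9.54) / (95.2 − 12.2)
  = 1.908 / 83.00 = 0.02299 h⁻¹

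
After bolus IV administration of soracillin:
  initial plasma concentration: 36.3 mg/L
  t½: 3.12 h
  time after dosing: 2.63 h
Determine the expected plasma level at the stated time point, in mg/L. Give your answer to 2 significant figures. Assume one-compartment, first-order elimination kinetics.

20 mg/L

k = ln2 / t½ = 0.693147 / 3.12 = 0.2222 h⁻¹
C = C₀ · e^(−k·t) = 36.30 × e^(−0.2222 × 2.63)
  = 36.30 × 0.5574 = 20.23 mg/L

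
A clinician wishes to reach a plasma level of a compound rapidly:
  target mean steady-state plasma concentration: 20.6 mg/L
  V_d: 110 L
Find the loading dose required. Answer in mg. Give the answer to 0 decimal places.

LD = Css × Vd = 20.6 × 110 = 2266 mg

2266 mg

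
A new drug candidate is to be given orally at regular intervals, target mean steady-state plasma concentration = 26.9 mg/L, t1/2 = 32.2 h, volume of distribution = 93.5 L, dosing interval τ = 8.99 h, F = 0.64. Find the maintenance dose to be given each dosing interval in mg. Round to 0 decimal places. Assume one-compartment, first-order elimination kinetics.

761 mg

k = ln2 / t½ = 0.693147 / 32.2 = 0.02153 h⁻¹
CL = k × Vd = 0.02153 × 93.5 = 2.013 L/h
At steady state, F × (Dose/τ) = Css × CL.
Dose = Css × CL × τ / F = 26.9 × 2.013 × 8.99 / 0.64 = 760.6 mg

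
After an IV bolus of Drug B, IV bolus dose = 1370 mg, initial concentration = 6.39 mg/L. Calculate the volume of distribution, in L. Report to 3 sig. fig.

214 L

Vd = Dose / C₀ = 1370 / 6.39 = 214.4 L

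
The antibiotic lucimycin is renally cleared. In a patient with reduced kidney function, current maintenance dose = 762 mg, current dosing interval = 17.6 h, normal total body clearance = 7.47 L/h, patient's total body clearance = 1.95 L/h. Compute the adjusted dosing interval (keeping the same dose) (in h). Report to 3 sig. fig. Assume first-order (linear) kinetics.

To keep the same average steady-state level, dosing rate must scale with clearance.
CL ratio = 1.95 / 7.47 = 0.2610
New interval (same dose) = 17.6 / 0.2610 = 67.43 h

67.4 h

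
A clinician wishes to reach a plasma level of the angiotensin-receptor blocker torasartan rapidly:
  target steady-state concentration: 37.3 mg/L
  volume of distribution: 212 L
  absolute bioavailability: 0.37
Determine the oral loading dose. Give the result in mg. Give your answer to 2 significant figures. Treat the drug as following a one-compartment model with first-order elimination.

21000 mg

LD = Css × Vd / F = 37.3 × 212 / 0.37 = 21370 mg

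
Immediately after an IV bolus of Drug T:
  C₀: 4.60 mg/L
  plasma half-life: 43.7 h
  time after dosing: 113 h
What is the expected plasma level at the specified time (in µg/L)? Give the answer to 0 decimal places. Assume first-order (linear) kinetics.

k = ln2 / t½ = 0.693147 / 43.7 = 0.01586 h⁻¹
C = C₀ · e^(−k·t) = 4.600 × e^(−0.01586 × 113)
  = 4.600 × 0.1666 = 0.7664 mg/L
Convert: 0.7664 mg/L × 1000 = 766.4 µg/L

766 µg/L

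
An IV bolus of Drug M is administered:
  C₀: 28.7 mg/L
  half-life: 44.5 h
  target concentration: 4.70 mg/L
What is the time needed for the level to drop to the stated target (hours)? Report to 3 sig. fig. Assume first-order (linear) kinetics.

k = ln2 / t½ = 0.693147 / 44.5 = 0.01558 h⁻¹
t = ln(C₀ / C) / k = ln(28.70 / 4.70) / 0.01558
  = ln(6.106) / 0.01558 = 1.809 / 0.01558 = 116.1 h

116 h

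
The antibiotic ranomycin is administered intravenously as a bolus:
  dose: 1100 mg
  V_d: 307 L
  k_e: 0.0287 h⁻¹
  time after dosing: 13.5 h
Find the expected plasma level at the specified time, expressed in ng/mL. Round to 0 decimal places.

C₀ = Dose / Vd = 1100 / 307 = 3.583 mg/L
C = C₀ · e^(−k·t) = 3.583 × e^(−0.02870 × 13.5)
  = 3.583 × 0.6788 = 2.432 mg/L
Convert: 2.432 mg/L × 1000 = 2432 ng/mL

2432 ng/mL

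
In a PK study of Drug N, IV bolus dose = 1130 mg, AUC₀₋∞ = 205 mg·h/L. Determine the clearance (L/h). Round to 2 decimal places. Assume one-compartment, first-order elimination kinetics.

5.51 L/h

CL = Dose / AUC = 1130 / 205 = 5.512 L/h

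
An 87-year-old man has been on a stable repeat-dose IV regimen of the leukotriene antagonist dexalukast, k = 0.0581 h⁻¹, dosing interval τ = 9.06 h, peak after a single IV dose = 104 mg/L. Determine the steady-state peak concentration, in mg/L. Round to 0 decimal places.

e^(−kτ) = e^(−0.05810 × 9.06) = 0.5907
Accumulation ratio R = 1 / (1 − e^(−kτ)) = 1 / (1 − 0.5907) = 2.443
Steady-state peak = C₀ × R = 104 × 2.443 = 254.1 mg/L

254 mg/L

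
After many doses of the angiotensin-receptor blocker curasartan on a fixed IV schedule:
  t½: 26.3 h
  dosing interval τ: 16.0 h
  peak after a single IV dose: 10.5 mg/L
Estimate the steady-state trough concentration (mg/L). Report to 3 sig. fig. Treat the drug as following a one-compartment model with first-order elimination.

20.0 mg/L

k = ln2 / t½ = 0.693147 / 26.3 = 0.02636 h⁻¹
e^(−kτ) = e^(−0.02636 × 16.0) = 0.6559
Accumulation ratio R = 1 / (1 − e^(−kτ)) = 1 / (1 − 0.6559) = 2.906
Steady-state trough = C₀ × R × e^(−kτ) = 10.5 × 2.906 × 0.6559 = 20.01 mg/L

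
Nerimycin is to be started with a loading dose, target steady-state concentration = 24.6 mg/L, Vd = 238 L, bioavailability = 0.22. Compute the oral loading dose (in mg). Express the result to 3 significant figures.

26600 mg

LD = Css × Vd / F = 24.6 × 238 / 0.22 = 26610 mg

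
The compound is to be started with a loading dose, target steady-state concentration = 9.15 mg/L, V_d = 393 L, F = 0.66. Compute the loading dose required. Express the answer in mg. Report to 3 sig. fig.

5450 mg

LD = Css × Vd / F = 9.15 × 393 / 0.66 = 5448 mg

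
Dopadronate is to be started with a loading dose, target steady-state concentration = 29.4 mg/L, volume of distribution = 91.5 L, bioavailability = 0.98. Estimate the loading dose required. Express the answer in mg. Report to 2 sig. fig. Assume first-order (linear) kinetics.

LD = Css × Vd / F = 29.4 × 91.5 / 0.98 = 2745 mg

2700 mg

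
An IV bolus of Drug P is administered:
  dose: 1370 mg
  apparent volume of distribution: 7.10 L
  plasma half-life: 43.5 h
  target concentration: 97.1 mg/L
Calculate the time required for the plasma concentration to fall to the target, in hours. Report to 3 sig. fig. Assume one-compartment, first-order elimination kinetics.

C₀ = Dose / Vd = 1370 / 7.10 = 193.0 mg/L
k = ln2 / t½ = 0.693147 / 43.5 = 0.01593 h⁻¹
t = ln(C₀ / C) / k = ln(193.0 / 97.1) / 0.01593
  = ln(1.988) / 0.01593 = 0.6871 / 0.01593 = 43.13 h

43.1 h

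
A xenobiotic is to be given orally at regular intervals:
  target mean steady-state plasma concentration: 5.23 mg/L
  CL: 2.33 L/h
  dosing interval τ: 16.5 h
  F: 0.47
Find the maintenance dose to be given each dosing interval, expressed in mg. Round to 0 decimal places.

428 mg

At steady state, F × (Dose/τ) = Css × CL.
Dose = Css × CL × τ / F = 5.23 × 2.330 × 16.5 / 0.47 = 427.8 mg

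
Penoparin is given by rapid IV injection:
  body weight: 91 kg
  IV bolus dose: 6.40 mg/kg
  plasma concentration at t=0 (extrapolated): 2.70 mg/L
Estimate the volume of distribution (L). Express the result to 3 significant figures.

Dose = 6.40 × 91 = 582.4 mg
Vd = Dose / C₀ = 582.4 / 2.70 = 215.7 L

216 L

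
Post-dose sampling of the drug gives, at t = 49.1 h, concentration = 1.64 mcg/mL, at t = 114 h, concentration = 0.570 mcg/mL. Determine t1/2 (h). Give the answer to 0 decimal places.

k = ln(C₁/C₂) / (t₂ − t₁) = ln(1.64/0.570) / (114 − 49.1)
  = 1.057 / 64.90 = 0.01629 h⁻¹
t½ = ln2 / k = 0.693147 / 0.01629 = 42.55 h

43 h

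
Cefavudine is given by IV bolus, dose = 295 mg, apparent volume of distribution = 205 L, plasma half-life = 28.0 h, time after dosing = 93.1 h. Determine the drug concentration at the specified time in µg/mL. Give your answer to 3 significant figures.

C₀ = Dose / Vd = 295.0 / 205 = 1.439 mg/L
k = ln2 / t½ = 0.693147 / 28.0 = 0.02476 h⁻¹
C = C₀ · e^(−k·t) = 1.439 × e^(−0.02476 × 93.1)
  = 1.439 × 0.09974 = 0.1435 mg/L
(0.1435 mg/L = 0.1435 µg/mL)

0.144 µg/mL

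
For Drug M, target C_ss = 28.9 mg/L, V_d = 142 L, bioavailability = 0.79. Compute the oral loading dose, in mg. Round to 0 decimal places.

LD = Css × Vd / F = 28.9 × 142 / 0.79 = 5195 mg

5195 mg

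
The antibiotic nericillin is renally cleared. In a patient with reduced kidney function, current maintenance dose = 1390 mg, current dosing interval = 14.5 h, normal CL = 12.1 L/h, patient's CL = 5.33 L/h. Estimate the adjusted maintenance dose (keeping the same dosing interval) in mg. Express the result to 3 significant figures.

To keep the same average steady-state level, dosing rate must scale with clearance.
CL ratio = 5.33 / 12.1 = 0.4405
New dose (same interval) = 1390 × 0.4405 = 612.3 mg

612 mg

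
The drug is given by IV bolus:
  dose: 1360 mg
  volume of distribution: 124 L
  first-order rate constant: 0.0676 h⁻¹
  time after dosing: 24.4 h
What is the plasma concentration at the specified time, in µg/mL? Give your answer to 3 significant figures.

2.11 µg/mL

C₀ = Dose / Vd = 1360 / 124 = 10.97 mg/L
C = C₀ · e^(−k·t) = 10.97 × e^(−0.06760 × 24.4)
  = 10.97 × 0.1922 = 2.108 mg/L
(2.108 mg/L = 2.108 µg/mL)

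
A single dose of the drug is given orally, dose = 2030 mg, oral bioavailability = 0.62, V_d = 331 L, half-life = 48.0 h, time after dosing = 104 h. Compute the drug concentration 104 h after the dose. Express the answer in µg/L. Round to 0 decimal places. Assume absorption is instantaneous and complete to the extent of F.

Amount reaching circulation = F × Dose = 0.62 × 2030 = 1259 mg
C₀ = F·Dose / Vd = 1259 / 331 = 3.804 mg/L
k = ln2 / t½ = 0.693147 / 48.0 = 0.01444 h⁻¹
C = C₀ · e^(−k·t) = 3.804 × e^(−0.01444 × 104)
  = 3.804 × 0.2227 = 0.8472 mg/L
Convert: 0.8472 mg/L × 1000 = 847.2 µg/L

847 µg/L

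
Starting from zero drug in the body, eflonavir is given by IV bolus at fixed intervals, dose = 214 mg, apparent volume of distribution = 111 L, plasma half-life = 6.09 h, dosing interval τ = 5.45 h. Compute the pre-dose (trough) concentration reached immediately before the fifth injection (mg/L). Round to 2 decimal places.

C₀ per dose = Dose / Vd = 214 / 111 = 1.928 mg/L
k = ln2 / t½ = 0.693147 / 6.09 = 0.1138 h⁻¹
Fraction remaining after one interval: r = e^(−kτ) = e^(−0.1138 × 5.45) = 0.5378
Before dose 5, 4 doses have been given (aged 1τ, 2τ, 3τ, 4τ).
C_trough = C₀ × (r + r² + … + r^4) = C₀ × r(1−r^4)/(1−r)
        = 1.928 × 0.5378 × (1 − 0.08365) / (1 − 0.5378) = 2.056 mg/L

2.06 mg/L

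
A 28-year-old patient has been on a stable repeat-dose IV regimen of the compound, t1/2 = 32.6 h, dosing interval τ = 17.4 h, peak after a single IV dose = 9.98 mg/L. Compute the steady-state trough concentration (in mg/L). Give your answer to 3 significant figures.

k = ln2 / t½ = 0.693147 / 32.6 = 0.02126 h⁻¹
e^(−kτ) = e^(−0.02126 × 17.4) = 0.6908
Accumulation ratio R = 1 / (1 − e^(−kτ)) = 1 / (1 − 0.6908) = 3.234
Steady-state trough = C₀ × R × e^(−kτ) = 9.98 × 3.234 × 0.6908 = 22.30 mg/L

22.3 mg/L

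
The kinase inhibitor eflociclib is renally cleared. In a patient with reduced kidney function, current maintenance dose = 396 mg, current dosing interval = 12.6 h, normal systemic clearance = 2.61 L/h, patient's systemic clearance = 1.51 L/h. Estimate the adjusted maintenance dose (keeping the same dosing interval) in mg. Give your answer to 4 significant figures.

To keep the same average steady-state level, dosing rate must scale with clearance.
CL ratio = 1.51 / 2.61 = 0.5785
New dose (same interval) = 396 × 0.5785 = 229.1 mg

229.1 mg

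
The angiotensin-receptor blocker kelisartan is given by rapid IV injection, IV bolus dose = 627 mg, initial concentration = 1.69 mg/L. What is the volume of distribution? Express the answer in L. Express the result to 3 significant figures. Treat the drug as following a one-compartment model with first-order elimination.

371 L

Vd = Dose / C₀ = 627.0 / 1.69 = 371.0 L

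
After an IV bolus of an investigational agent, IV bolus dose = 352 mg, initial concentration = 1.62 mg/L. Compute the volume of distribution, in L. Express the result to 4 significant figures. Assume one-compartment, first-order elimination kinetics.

217.3 L

Vd = Dose / C₀ = 352.0 / 1.62 = 217.3 L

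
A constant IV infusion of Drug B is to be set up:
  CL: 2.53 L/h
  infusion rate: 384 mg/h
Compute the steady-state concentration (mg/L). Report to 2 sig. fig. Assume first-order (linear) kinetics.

At steady state Css = R₀ / CL = 384 / 2.530 = 151.8 mg/L

150 mg/L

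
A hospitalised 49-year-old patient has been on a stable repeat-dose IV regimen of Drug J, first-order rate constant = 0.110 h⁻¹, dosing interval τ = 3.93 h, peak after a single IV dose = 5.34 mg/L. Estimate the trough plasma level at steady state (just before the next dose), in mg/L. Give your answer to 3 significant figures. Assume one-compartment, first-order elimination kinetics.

9.87 mg/L

e^(−kτ) = e^(−0.1100 × 3.93) = 0.6490
Accumulation ratio R = 1 / (1 − e^(−kτ)) = 1 / (1 − 0.6490) = 2.849
Steady-state trough = C₀ × R × e^(−kτ) = 5.34 × 2.849 × 0.6490 = 9.874 mg/L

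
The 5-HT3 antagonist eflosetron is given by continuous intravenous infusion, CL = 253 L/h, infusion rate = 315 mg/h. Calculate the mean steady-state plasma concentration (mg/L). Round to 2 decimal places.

1.25 mg/L

At steady state Css = R₀ / CL = 315 / 253.0 = 1.245 mg/L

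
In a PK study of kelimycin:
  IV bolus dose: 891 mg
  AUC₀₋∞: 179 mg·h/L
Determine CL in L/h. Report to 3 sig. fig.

4.98 L/h

CL = Dose / AUC = 891 / 179 = 4.978 L/h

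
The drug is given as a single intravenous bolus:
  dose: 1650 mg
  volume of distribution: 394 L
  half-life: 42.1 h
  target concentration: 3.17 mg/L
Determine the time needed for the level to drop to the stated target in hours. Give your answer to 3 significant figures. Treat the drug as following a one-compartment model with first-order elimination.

16.9 h

C₀ = Dose / Vd = 1650 / 394 = 4.188 mg/L
k = ln2 / t½ = 0.693147 / 42.1 = 0.01646 h⁻¹
t = ln(C₀ / C) / k = ln(4.188 / 3.17) / 0.01646
  = ln(1.321) / 0.01646 = 0.2784 / 0.01646 = 16.91 h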